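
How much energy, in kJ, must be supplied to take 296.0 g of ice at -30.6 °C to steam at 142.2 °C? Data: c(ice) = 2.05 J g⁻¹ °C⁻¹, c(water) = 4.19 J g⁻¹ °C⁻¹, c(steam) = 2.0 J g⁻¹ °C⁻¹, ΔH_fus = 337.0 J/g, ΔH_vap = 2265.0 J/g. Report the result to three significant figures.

q = 938 kJ

q1 (heat ice -30.6→0.0 °C): 296.0 × 2.05 × 30.6 = 18568 J
q2 (melt at 0 °C): 296.0 × 337.0 = 99752 J
q3 (heat water 0.0→100.0 °C): 296.0 × 4.19 × 100.0 = 124024 J
q4 (vaporize at 100 °C): 296.0 × 2265.0 = 670440 J
q5 (heat steam 100.0→142.2 °C): 296.0 × 2.0 × 42.2 = 24982 J
Total: 18568 + 99752 + 124024 + 670440 + 24982 = 937766 J = 938 kJ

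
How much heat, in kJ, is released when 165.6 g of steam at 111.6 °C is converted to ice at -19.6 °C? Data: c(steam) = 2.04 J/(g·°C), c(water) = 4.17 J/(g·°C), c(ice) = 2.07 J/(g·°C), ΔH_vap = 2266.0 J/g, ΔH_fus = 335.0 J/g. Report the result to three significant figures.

q1 (cool steam 111.6→100 °C): 165.6 × 2.04 × 11.6 = 3919 J
q2 (condense at 100 °C): 165.6 × 2266.0 = 375250 J
q3 (cool water 100→0 °C): 165.6 × 4.17 × 100.0 = 69055 J
q4 (freeze at 0 °C): 165.6 × 335.0 = 55476 J
q5 (cool ice 0→-19.6 °C): 165.6 × 2.07 × 19.6 = 6719 J
Total: 3919 + 375250 + 69055 + 55476 + 6719 = 510419 J = 510 kJ

q = 510 kJ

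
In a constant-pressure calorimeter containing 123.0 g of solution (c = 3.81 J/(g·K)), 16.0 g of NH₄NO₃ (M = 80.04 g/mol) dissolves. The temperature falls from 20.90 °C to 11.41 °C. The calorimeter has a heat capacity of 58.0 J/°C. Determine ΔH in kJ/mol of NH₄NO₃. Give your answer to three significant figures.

ΔH = 25.0 kJ/mol

|ΔT| = |11.41 − 20.90| = 9.49 °C
|q_surr| = (123.0 × 3.81 + 58.0) × 9.49 = 526.63 × 9.49 = 4998 J
n(NH₄NO₃) = 16.0 / 80.04 = 0.1999 mol
Temperature fell, so q_rxn = +|q_surr| = 4.998 kJ
ΔH = q_rxn / n = 25.00 kJ/mol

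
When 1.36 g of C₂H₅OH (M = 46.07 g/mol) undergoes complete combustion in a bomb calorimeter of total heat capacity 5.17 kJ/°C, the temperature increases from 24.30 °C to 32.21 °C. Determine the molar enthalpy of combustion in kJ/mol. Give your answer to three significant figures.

ΔT = 32.21 − 24.30 = 7.91 °C
q_cal = C_cal × ΔT = 5.17 × 7.91 = 40.8947 kJ
n = 1.36 / 46.07 = 0.02952 mol
q_rxn = −q_cal = -40.8947 kJ
ΔH = -40.8947 / 0.02952 = -1385 kJ/mol

ΔH = -1390 kJ/mol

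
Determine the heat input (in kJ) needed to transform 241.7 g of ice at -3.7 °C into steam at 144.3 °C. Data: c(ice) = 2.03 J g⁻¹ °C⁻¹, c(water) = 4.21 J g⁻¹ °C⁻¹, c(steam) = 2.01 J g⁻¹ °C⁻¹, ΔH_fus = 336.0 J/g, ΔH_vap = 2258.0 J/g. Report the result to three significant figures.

q = 752 kJ

q1 (heat ice -3.7→0.0 °C): 241.7 × 2.03 × 3.7 = 1815 J
q2 (melt at 0 °C): 241.7 × 336.0 = 81211 J
q3 (heat water 0.0→100.0 °C): 241.7 × 4.21 × 100.0 = 101756 J
q4 (vaporize at 100 °C): 241.7 × 2258.0 = 545759 J
q5 (heat steam 100.0→144.3 °C): 241.7 × 2.01 × 44.3 = 21522 J
Total: 1815 + 81211 + 101756 + 545759 + 21522 = 752063 J = 752 kJ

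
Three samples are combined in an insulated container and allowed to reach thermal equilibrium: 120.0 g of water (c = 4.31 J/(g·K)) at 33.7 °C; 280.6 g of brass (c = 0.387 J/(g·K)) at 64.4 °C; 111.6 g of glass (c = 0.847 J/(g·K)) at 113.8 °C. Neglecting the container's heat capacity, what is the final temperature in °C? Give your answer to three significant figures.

T_f = 48.8 °C

Σ mᵢcᵢ(T − Tᵢ) = 0  ⇒  T = Σ mᵢcᵢTᵢ / Σ mᵢcᵢ
Σ mᵢcᵢ = 120.0×4.31 + 280.6×0.387 + 111.6×0.847 = 720.3174
Σ mᵢcᵢTᵢ = 517.2×33.7 + 108.5922×64.4 + 94.5252×113.8 = 35180
T = 35180 / 720.3174 = 48.84 °C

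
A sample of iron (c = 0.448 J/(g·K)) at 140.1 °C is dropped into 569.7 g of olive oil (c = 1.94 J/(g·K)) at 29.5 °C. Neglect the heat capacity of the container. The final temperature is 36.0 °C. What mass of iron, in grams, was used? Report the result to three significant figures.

m = 154 g

q_gained = (569.7 × 1.94) × (36.0 − 29.5) = 7184 J
q_lost = m × 0.448 × (140.1 − 36.0) = 46.6368 m
m = 7184 / 46.6368 = 154 g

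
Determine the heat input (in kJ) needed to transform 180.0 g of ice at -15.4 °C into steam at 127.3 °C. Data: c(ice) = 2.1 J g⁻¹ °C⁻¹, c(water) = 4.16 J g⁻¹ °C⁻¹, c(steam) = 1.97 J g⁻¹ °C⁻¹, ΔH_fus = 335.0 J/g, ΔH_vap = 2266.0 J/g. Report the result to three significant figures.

q = 559 kJ

q1 (heat ice -15.4→0.0 °C): 180.0 × 2.1 × 15.4 = 5821 J
q2 (melt at 0 °C): 180.0 × 335.0 = 60300 J
q3 (heat water 0.0→100.0 °C): 180.0 × 4.16 × 100.0 = 74880 J
q4 (vaporize at 100 °C): 180.0 × 2266.0 = 407880 J
q5 (heat steam 100.0→127.3 °C): 180.0 × 1.97 × 27.3 = 9681 J
Total: 5821 + 60300 + 74880 + 407880 + 9681 = 558562 J = 559 kJ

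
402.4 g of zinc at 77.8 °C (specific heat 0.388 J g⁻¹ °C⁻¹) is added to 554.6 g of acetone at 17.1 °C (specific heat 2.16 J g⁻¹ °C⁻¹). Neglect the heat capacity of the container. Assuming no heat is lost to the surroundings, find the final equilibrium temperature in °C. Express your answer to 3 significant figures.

Heat lost by zinc = heat gained by acetone.
(402.4)(0.388)(77.8 − T) = (554.6)(2.16)(T − 17.1)
156.1312 (77.8 − T) = 1197.936 (T − 17.1)
12147 − 156.1312 T = 1197.936 T − 20485
32632 = 1354.0672 T
T = 24.10 °C

T_f = 24.1 °C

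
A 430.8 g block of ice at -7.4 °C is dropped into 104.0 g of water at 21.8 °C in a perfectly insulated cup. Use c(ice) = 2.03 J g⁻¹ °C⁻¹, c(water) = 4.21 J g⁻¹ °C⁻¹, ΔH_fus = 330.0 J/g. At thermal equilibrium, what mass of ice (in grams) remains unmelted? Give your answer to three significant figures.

Heat to warm all ice to 0 °C: 430.8×2.03×7.4 = 6471.5 J
Heat released by water cooling to 0 °C: 104.0×4.21×21.8 = 9544.9 J
9544.9 J < 6471.5 + 430.8×330.0 = 148635.5 J, so not all ice melts; final T = 0 °C.
Heat left for melting: 9544.9 − 6471.5 = 3073.4 J
Mass melted = 3073.4 / 330.0 = 9.313 g
Ice remaining = 430.8 − 9.313 = 421.487 g

m_ice remaining = 421 g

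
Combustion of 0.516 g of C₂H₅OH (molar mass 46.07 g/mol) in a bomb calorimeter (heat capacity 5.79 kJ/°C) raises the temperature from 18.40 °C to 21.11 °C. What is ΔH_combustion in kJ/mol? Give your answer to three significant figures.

ΔT = 21.11 − 18.40 = 2.71 °C
q_cal = C_cal × ΔT = 5.79 × 2.71 = 15.6909 kJ
n = 0.516 / 46.07 = 0.01120 mol
q_rxn = −q_cal = -15.6909 kJ
ΔH = -15.6909 / 0.01120 = -1401 kJ/mol

ΔH = -1400 kJ/mol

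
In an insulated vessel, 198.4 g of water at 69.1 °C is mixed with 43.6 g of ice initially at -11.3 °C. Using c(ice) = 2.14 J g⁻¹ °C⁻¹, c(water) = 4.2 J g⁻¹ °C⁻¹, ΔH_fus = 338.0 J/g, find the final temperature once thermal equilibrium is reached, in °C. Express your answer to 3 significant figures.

T_f = 41.1 °C

Heat to bring ice to 0 °C and melt it: q₁ = 43.6×2.14×11.3 + 43.6×338.0 = 15791 J
Heat the water can supply cooling to 0 °C: 198.4×4.2×69.1 = 57579.6 J > q₁, so all ice melts.
Energy balance: 198.4×4.2×(69.1 − T) = 15791 + 43.6×4.2×(T − 0)
833.28(69.1 − T) = 15791 + 183.12 T
57579.6 − 15791 = 1016.40 T
T = 41788.6 / 1016.40 = 41.11 °C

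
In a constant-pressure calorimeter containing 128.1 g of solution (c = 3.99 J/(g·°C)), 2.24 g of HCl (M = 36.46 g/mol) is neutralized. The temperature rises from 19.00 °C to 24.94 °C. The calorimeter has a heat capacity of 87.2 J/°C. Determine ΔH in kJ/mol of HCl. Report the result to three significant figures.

ΔH = -57.8 kJ/mol

|ΔT| = |24.94 − 19.00| = 5.94 °C
|q_surr| = (128.1 × 3.99 + 87.2) × 5.94 = 598.319 × 5.94 = 3554 J
n(HCl) = 2.24 / 36.46 = 0.06144 mol
Temperature rose, so q_rxn = −|q_surr| = -3.554 kJ
ΔH = q_rxn / n = -57.845 kJ/mol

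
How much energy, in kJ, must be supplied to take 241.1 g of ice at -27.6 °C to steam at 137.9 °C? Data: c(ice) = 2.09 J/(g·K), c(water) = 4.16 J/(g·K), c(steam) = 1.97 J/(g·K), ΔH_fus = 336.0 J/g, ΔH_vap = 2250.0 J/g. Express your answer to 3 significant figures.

q = 756 kJ

q1 (heat ice -27.6→0.0 °C): 241.1 × 2.09 × 27.6 = 13908 J
q2 (melt at 0 °C): 241.1 × 336.0 = 81010 J
q3 (heat water 0.0→100.0 °C): 241.1 × 4.16 × 100.0 = 100298 J
q4 (vaporize at 100 °C): 241.1 × 2250.0 = 542475 J
q5 (heat steam 100.0→137.9 °C): 241.1 × 1.97 × 37.9 = 18001 J
Total: 13908 + 81010 + 100298 + 542475 + 18001 = 755692 J = 756 kJ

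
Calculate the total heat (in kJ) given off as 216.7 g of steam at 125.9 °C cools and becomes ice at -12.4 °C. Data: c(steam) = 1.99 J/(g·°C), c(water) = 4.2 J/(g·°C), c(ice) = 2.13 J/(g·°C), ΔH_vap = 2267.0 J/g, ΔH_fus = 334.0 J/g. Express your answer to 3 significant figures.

q = 672 kJ

q1 (cool steam 125.9→100 °C): 216.7 × 1.99 × 25.9 = 11169 J
q2 (condense at 100 °C): 216.7 × 2267.0 = 491259 J
q3 (cool water 100→0 °C): 216.7 × 4.2 × 100.0 = 91014 J
q4 (freeze at 0 °C): 216.7 × 334.0 = 72378 J
q5 (cool ice 0→-12.4 °C): 216.7 × 2.13 × 12.4 = 5723 J
Total: 11169 + 491259 + 91014 + 72378 + 5723 = 671543 J = 672 kJ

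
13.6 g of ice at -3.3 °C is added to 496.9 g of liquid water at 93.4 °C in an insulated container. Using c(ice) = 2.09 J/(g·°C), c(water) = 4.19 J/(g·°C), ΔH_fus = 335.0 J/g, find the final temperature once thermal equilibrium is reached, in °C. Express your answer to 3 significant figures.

Heat to bring ice to 0 °C and melt it: q₁ = 13.6×2.09×3.3 + 13.6×335.0 = 4649.8 J
Heat the water can supply cooling to 0 °C: 496.9×4.19×93.4 = 194460 J > q₁, so all ice melts.
Energy balance: 496.9×4.19×(93.4 − T) = 4649.8 + 13.6×4.19×(T − 0)
2082.011(93.4 − T) = 4649.8 + 56.984 T
194460 − 4649.8 = 2138.995 T
T = 189810.2 / 2138.995 = 88.74 °C

T_f = 88.7 °C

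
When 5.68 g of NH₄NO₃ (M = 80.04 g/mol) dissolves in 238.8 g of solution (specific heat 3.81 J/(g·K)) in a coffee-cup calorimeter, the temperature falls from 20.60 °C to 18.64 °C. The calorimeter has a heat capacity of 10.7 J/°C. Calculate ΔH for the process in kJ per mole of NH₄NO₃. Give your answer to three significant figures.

|ΔT| = |18.64 − 20.60| = 1.96 °C
|q_surr| = (238.8 × 3.81 + 10.7) × 1.96 = 920.528 × 1.96 = 1804 J
n(NH₄NO₃) = 5.68 / 80.04 = 0.07096 mol
Temperature fell, so q_rxn = +|q_surr| = 1.804 kJ
ΔH = q_rxn / n = 25.42 kJ/mol

ΔH = 25.4 kJ/mol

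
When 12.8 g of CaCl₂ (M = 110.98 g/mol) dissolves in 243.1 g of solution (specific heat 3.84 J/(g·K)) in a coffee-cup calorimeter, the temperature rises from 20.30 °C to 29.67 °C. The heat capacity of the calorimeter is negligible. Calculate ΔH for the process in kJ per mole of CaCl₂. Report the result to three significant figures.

|ΔT| = |29.67 − 20.30| = 9.37 °C
|q_surr| = (243.1 × 3.84) × 9.37 = 933.504 × 9.37 = 8746.9 J
n(CaCl₂) = 12.8 / 110.98 = 0.11534 mol
Temperature rose, so q_rxn = −|q_surr| = -8.7469 kJ
ΔH = q_rxn / n = -75.84 kJ/mol

ΔH = -75.8 kJ/mol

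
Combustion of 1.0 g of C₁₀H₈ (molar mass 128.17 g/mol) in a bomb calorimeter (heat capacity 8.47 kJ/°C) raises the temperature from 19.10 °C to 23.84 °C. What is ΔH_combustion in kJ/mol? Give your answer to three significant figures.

ΔH = -5150 kJ/mol

ΔT = 23.84 − 19.10 = 4.74 °C
q_cal = C_cal × ΔT = 8.47 × 4.74 = 40.1478 kJ
n = 1.0 / 128.17 = 0.007802 mol
q_rxn = −q_cal = -40.1478 kJ
ΔH = -40.1478 / 0.007802 = -5146 kJ/mol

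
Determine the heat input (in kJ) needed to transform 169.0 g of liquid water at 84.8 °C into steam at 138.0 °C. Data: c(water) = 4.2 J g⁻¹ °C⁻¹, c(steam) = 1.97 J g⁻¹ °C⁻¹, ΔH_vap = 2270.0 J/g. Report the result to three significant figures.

q = 407 kJ

q1 (heat water 84.8→100.0 °C): 169.0 × 4.2 × 15.2 = 10789 J
q2 (vaporize at 100 °C): 169.0 × 2270.0 = 383630 J
q3 (heat steam 100.0→138.0 °C): 169.0 × 1.97 × 38.0 = 12651 J
Total: 10789 + 383630 + 12651 = 407070 J = 407 kJ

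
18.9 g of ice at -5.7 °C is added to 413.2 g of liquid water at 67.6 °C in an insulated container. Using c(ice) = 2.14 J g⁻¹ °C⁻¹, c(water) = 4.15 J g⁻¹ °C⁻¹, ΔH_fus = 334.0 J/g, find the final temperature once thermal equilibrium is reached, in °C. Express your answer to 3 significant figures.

Heat to bring ice to 0 °C and melt it: q₁ = 18.9×2.14×5.7 + 18.9×334.0 = 6543.1 J
Heat the water can supply cooling to 0 °C: 413.2×4.15×67.6 = 115919 J > q₁, so all ice melts.
Energy balance: 413.2×4.15×(67.6 − T) = 6543.1 + 18.9×4.15×(T − 0)
1714.78(67.6 − T) = 6543.1 + 78.435 T
115919 − 6543.1 = 1793.215 T
T = 109375.9 / 1793.215 = 60.99 °C

T_f = 61.0 °C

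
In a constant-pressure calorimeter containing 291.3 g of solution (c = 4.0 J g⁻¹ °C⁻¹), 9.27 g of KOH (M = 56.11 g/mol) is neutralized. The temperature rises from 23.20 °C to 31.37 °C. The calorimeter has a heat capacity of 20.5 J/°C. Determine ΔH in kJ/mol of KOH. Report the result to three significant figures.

|ΔT| = |31.37 − 23.20| = 8.17 °C
|q_surr| = (291.3 × 4.0 + 20.5) × 8.17 = 1185.7 × 8.17 = 9687 J
n(KOH) = 9.27 / 56.11 = 0.1652 mol
Temperature rose, so q_rxn = −|q_surr| = -9.687 kJ
ΔH = q_rxn / n = -58.64 kJ/mol

ΔH = -58.6 kJ/mol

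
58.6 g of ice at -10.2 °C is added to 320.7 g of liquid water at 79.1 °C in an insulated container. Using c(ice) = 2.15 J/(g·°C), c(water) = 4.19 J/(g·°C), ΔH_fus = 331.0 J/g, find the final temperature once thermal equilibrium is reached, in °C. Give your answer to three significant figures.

T_f = 53.9 °C

Heat to bring ice to 0 °C and melt it: q₁ = 58.6×2.15×10.2 + 58.6×331.0 = 20682 J
Heat the water can supply cooling to 0 °C: 320.7×4.19×79.1 = 106289 J > q₁, so all ice melts.
Energy balance: 320.7×4.19×(79.1 − T) = 20682 + 58.6×4.19×(T − 0)
1343.733(79.1 − T) = 20682 + 245.534 T
106289 − 20682 = 1589.267 T
T = 85607 / 1589.267 = 53.87 °C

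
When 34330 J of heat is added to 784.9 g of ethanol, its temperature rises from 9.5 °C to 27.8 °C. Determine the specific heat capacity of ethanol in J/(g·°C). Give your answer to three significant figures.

c = 2.39 J/(g·°C)

c = q / (m ΔT) = 34330 / (784.9 × 18.3)
c = 34330 / 14363.67 = 2.39 J/(g·°C)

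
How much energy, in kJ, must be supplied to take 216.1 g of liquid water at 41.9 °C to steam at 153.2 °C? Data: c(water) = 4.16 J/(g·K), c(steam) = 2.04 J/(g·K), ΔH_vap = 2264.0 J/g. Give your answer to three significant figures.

q1 (heat water 41.9→100.0 °C): 216.1 × 4.16 × 58.1 = 52231 J
q2 (vaporize at 100 °C): 216.1 × 2264.0 = 489250 J
q3 (heat steam 100.0→153.2 °C): 216.1 × 2.04 × 53.2 = 23453 J
Total: 52231 + 489250 + 23453 = 564934 J = 565 kJ

q = 565 kJ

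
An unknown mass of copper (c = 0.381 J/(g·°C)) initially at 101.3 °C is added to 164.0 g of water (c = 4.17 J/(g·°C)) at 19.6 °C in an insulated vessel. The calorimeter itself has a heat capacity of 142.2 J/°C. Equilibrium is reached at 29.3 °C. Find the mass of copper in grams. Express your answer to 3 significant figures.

m = 292 g

q_gained = (164.0 × 4.17 + 142.2) × (29.3 − 19.6) = 8013 J
q_lost = m × 0.381 × (101.3 − 29.3) = 27.432 m
m = 8013 / 27.432 = 292 g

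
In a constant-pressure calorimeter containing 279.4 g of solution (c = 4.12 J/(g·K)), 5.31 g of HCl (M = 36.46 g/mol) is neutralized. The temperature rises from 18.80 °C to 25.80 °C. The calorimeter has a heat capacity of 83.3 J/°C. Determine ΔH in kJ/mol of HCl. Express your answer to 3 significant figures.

|ΔT| = |25.80 − 18.80| = 7.00 °C
|q_surr| = (279.4 × 4.12 + 83.3) × 7.00 = 1234.428 × 7.00 = 8641 J
n(HCl) = 5.31 / 36.46 = 0.1456 mol
Temperature rose, so q_rxn = −|q_surr| = -8.641 kJ
ΔH = q_rxn / n = -59.348 kJ/mol

ΔH = -59.3 kJ/mol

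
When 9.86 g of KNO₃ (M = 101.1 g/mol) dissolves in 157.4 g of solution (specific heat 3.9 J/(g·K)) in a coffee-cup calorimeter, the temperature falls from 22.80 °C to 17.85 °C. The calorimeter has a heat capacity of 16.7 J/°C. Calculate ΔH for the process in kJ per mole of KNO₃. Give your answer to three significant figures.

ΔH = 32.0 kJ/mol

|ΔT| = |17.85 − 22.80| = 4.95 °C
|q_surr| = (157.4 × 3.9 + 16.7) × 4.95 = 630.56 × 4.95 = 3121 J
n(KNO₃) = 9.86 / 101.1 = 0.09753 mol
Temperature fell, so q_rxn = +|q_surr| = 3.121 kJ
ΔH = q_rxn / n = 32.00 kJ/mol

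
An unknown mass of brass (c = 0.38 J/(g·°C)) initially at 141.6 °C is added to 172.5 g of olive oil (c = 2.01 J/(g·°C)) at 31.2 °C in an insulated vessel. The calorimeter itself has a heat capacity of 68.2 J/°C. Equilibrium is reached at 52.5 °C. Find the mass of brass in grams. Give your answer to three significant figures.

q_gained = (172.5 × 2.01 + 68.2) × (52.5 − 31.2) = 8838 J
q_lost = m × 0.38 × (141.6 − 52.5) = 33.858 m
m = 8838 / 33.858 = 261 g

m = 261 g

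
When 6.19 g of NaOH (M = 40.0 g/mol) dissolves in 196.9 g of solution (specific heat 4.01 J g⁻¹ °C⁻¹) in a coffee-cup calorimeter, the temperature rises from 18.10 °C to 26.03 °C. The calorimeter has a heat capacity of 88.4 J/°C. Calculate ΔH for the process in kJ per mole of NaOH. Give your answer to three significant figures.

ΔH = -45.0 kJ/mol

|ΔT| = |26.03 − 18.10| = 7.93 °C
|q_surr| = (196.9 × 4.01 + 88.4) × 7.93 = 877.969 × 7.93 = 6962 J
n(NaOH) = 6.19 / 40.0 = 0.1548 mol
Temperature rose, so q_rxn = −|q_surr| = -6.962 kJ
ΔH = q_rxn / n = -44.97 kJ/mol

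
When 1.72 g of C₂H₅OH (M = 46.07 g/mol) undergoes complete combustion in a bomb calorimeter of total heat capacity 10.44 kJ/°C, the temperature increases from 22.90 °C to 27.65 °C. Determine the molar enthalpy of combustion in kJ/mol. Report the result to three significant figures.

ΔT = 27.65 − 22.90 = 4.75 °C
q_cal = C_cal × ΔT = 10.44 × 4.75 = 49.59 kJ
n = 1.72 / 46.07 = 0.03733 mol
q_rxn = −q_cal = -49.59 kJ
ΔH = -49.59 / 0.03733 = -1328 kJ/mol

ΔH = -1330 kJ/mol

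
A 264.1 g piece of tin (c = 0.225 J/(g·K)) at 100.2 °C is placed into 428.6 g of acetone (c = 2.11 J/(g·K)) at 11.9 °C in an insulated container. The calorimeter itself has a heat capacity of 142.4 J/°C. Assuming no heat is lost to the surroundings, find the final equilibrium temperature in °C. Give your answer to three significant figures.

T_f = 16.6 °C

Heat lost by tin = heat gained by acetone + calorimeter.
(264.1)(0.225)(100.2 − T) = [(428.6)(2.11) + 142.4](T − 11.9)
59.4225 (100.2 − T) = 1046.746 (T − 11.9)
5954.1 − 59.4225 T = 1046.746 T − 12456
18410.1 = 1106.1685 T
T = 16.64 °C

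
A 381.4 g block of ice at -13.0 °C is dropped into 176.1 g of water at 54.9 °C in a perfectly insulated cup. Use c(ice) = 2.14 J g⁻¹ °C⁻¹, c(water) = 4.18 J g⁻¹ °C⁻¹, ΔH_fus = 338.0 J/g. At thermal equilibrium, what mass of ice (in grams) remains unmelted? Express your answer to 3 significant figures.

Heat to warm all ice to 0 °C: 381.4×2.14×13.0 = 10611 J
Heat released by water cooling to 0 °C: 176.1×4.18×54.9 = 40412 J
40412 J < 10611 + 381.4×338.0 = 139524.2 J, so not all ice melts; final T = 0 °C.
Heat left for melting: 40412 − 10611 = 29801 J
Mass melted = 29801 / 338.0 = 88.17 g
Ice remaining = 381.4 − 88.17 = 293.23 g

m_ice remaining = 293 g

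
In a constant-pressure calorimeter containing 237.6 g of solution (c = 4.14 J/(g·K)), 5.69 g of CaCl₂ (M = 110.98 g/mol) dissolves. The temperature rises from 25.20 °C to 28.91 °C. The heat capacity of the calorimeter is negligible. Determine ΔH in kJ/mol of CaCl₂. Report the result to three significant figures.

ΔH = -71.2 kJ/mol

|ΔT| = |28.91 − 25.20| = 3.71 °C
|q_surr| = (237.6 × 4.14) × 3.71 = 983.664 × 3.71 = 3649 J
n(CaCl₂) = 5.69 / 110.98 = 0.05127 mol
Temperature rose, so q_rxn = −|q_surr| = -3.649 kJ
ΔH = q_rxn / n = -71.17 kJ/mol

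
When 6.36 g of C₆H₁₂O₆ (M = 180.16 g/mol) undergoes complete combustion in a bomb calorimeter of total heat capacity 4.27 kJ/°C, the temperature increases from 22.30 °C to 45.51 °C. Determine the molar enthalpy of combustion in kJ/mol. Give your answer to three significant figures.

ΔT = 45.51 − 22.30 = 23.21 °C
q_cal = C_cal × ΔT = 4.27 × 23.21 = 99.1067 kJ
n = 6.36 / 180.16 = 0.03530 mol
q_rxn = −q_cal = -99.1067 kJ
ΔH = -99.1067 / 0.03530 = -2808 kJ/mol

ΔH = -2810 kJ/mol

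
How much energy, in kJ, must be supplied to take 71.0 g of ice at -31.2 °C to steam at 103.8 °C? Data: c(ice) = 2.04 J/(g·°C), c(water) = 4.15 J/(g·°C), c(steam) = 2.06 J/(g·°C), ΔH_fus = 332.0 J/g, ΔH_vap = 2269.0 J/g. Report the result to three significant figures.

q1 (heat ice -31.2→0.0 °C): 71.0 × 2.04 × 31.2 = 4519 J
q2 (melt at 0 °C): 71.0 × 332.0 = 23572 J
q3 (heat water 0.0→100.0 °C): 71.0 × 4.15 × 100.0 = 29465 J
q4 (vaporize at 100 °C): 71.0 × 2269.0 = 161099 J
q5 (heat steam 100.0→103.8 °C): 71.0 × 2.06 × 3.8 = 556 J
Total: 4519 + 23572 + 29465 + 161099 + 556 = 219211 J = 219 kJ

q = 219 kJ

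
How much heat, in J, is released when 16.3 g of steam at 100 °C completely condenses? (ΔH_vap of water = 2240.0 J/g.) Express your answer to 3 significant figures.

q = m × ΔH_vap = 16.3 × 2240.0 = 36510 J

q = 36500 J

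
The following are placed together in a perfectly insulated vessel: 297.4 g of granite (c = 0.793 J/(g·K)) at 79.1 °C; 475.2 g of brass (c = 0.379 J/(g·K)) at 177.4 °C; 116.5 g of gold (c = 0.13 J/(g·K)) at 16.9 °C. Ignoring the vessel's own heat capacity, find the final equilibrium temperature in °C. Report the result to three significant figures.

T_f = 118 °C

Σ mᵢcᵢ(T − Tᵢ) = 0  ⇒  T = Σ mᵢcᵢTᵢ / Σ mᵢcᵢ
Σ mᵢcᵢ = 297.4×0.793 + 475.2×0.379 + 116.5×0.13 = 431.0840
Σ mᵢcᵢTᵢ = 235.8382×79.1 + 180.1008×177.4 + 15.145×16.9 = 50861
T = 50861 / 431.0840 = 118.0 °C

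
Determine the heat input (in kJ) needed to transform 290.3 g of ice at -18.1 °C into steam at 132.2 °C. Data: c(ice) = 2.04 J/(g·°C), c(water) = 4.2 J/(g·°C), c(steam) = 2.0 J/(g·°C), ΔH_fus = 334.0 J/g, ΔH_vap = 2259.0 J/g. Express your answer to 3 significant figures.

q1 (heat ice -18.1→0.0 °C): 290.3 × 2.04 × 18.1 = 10719 J
q2 (melt at 0 °C): 290.3 × 334.0 = 96960 J
q3 (heat water 0.0→100.0 °C): 290.3 × 4.2 × 100.0 = 121926 J
q4 (vaporize at 100 °C): 290.3 × 2259.0 = 655788 J
q5 (heat steam 100.0→132.2 °C): 290.3 × 2.0 × 32.2 = 18695 J
Total: 10719 + 96960 + 121926 + 655788 + 18695 = 904088 J = 904 kJ

q = 904 kJ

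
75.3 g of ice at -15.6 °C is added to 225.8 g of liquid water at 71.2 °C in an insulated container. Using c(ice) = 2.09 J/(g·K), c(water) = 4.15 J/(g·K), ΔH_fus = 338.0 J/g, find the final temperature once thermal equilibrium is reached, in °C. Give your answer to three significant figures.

T_f = 31.1 °C

Heat to bring ice to 0 °C and melt it: q₁ = 75.3×2.09×15.6 + 75.3×338.0 = 27906 J
Heat the water can supply cooling to 0 °C: 225.8×4.15×71.2 = 66719.4 J > q₁, so all ice melts.
Energy balance: 225.8×4.15×(71.2 − T) = 27906 + 75.3×4.15×(T − 0)
937.07(71.2 − T) = 27906 + 312.495 T
66719.4 − 27906 = 1249.565 T
T = 38813.4 / 1249.565 = 31.06 °C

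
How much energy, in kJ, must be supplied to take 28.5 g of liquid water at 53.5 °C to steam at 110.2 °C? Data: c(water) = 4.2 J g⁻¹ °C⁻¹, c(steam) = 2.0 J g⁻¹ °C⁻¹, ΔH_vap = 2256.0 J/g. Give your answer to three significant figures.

q1 (heat water 53.5→100.0 °C): 28.5 × 4.2 × 46.5 = 5566 J
q2 (vaporize at 100 °C): 28.5 × 2256.0 = 64296 J
q3 (heat steam 100.0→110.2 °C): 28.5 × 2.0 × 10.2 = 581 J
Total: 5566 + 64296 + 581 = 70443 J = 70.4 kJ

q = 70.4 kJ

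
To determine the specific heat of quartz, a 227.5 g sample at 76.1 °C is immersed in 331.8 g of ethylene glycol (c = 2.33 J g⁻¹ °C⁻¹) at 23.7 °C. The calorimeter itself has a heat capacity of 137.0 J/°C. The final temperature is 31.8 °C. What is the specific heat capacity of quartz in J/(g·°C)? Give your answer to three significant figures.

c = 0.731 J/(g·°C)

q_gained = (331.8 × 2.33 + 137.0) × (31.8 − 23.7) = 7372 J
q_lost = 227.5 × c × (76.1 − 31.8) = 10078.25 c
Set equal: c = 7372 / 10078.25 = 0.731 J/(g·°C)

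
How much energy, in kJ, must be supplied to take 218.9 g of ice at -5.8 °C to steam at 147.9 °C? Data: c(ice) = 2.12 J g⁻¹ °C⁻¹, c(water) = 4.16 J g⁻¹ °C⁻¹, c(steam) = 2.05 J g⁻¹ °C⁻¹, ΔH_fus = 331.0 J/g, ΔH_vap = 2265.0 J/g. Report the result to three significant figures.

q1 (heat ice -5.8→0.0 °C): 218.9 × 2.12 × 5.8 = 2692 J
q2 (melt at 0 °C): 218.9 × 331.0 = 72456 J
q3 (heat water 0.0→100.0 °C): 218.9 × 4.16 × 100.0 = 91062 J
q4 (vaporize at 100 °C): 218.9 × 2265.0 = 495809 J
q5 (heat steam 100.0→147.9 °C): 218.9 × 2.05 × 47.9 = 21495 J
Total: 2692 + 72456 + 91062 + 495809 + 21495 = 683514 J = 684 kJ

q = 684 kJ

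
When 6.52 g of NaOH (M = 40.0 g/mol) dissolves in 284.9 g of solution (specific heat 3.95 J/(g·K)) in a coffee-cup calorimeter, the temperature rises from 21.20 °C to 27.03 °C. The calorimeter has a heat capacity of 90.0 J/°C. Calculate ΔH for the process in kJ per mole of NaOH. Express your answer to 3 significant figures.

ΔH = -43.5 kJ/mol

|ΔT| = |27.03 − 21.20| = 5.83 °C
|q_surr| = (284.9 × 3.95 + 90.0) × 5.83 = 1215.355 × 5.83 = 7086 J
n(NaOH) = 6.52 / 40.0 = 0.1630 mol
Temperature rose, so q_rxn = −|q_surr| = -7.086 kJ
ΔH = q_rxn / n = -43.47 kJ/mol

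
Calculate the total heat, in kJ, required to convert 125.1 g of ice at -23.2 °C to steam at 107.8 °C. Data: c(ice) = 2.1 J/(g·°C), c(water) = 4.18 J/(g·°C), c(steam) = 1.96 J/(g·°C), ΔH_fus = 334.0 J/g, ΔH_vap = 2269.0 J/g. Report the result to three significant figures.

q1 (heat ice -23.2→0.0 °C): 125.1 × 2.1 × 23.2 = 6095 J
q2 (melt at 0 °C): 125.1 × 334.0 = 41783 J
q3 (heat water 0.0→100.0 °C): 125.1 × 4.18 × 100.0 = 52292 J
q4 (vaporize at 100 °C): 125.1 × 2269.0 = 283852 J
q5 (heat steam 100.0→107.8 °C): 125.1 × 1.96 × 7.8 = 1913 J
Total: 6095 + 41783 + 52292 + 283852 + 1913 = 385935 J = 386 kJ

q = 386 kJ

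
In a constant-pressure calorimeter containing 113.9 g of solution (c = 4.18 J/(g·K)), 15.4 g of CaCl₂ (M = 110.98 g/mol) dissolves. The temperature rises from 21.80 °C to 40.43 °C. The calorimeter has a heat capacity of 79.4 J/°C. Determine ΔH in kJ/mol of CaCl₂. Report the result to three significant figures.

|ΔT| = |40.43 − 21.80| = 18.63 °C
|q_surr| = (113.9 × 4.18 + 79.4) × 18.63 = 555.502 × 18.63 = 10350 J
n(CaCl₂) = 15.4 / 110.98 = 0.1388 mol
Temperature rose, so q_rxn = −|q_surr| = -10.35 kJ
ΔH = q_rxn / n = -74.57 kJ/mol

ΔH = -74.6 kJ/mol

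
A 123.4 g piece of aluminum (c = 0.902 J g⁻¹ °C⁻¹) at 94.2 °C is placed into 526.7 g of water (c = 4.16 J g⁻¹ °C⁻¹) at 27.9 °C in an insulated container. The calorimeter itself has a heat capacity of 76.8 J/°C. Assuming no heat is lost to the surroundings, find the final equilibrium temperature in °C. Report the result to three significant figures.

Heat lost by aluminum = heat gained by water + calorimeter.
(123.4)(0.902)(94.2 − T) = [(526.7)(4.16) + 76.8](T − 27.9)
111.3068 (94.2 − T) = 2267.872 (T − 27.9)
10485 − 111.3068 T = 2267.872 T − 63274
73759 = 2379.1788 T
T = 31.00 °C

T_f = 31.0 °C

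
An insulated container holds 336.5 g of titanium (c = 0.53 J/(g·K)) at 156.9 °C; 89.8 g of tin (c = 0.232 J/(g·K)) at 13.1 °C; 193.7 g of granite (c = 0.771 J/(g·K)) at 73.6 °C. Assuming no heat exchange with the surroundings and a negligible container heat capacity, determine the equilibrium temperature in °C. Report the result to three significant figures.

Σ mᵢcᵢ(T − Tᵢ) = 0  ⇒  T = Σ mᵢcᵢTᵢ / Σ mᵢcᵢ
Σ mᵢcᵢ = 336.5×0.53 + 89.8×0.232 + 193.7×0.771 = 348.5213
Σ mᵢcᵢTᵢ = 178.345×156.9 + 20.8336×13.1 + 149.3427×73.6 = 39247
T = 39247 / 348.5213 = 112.6 °C

T_f = 113 °C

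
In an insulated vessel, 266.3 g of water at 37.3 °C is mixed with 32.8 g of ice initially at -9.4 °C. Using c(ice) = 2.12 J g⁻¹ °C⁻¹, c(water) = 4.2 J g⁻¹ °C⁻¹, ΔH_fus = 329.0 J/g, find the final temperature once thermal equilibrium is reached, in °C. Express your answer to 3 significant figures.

Heat to bring ice to 0 °C and melt it: q₁ = 32.8×2.12×9.4 + 32.8×329.0 = 11445 J
Heat the water can supply cooling to 0 °C: 266.3×4.2×37.3 = 41718.6 J > q₁, so all ice melts.
Energy balance: 266.3×4.2×(37.3 − T) = 11445 + 32.8×4.2×(T − 0)
1118.46(37.3 − T) = 11445 + 137.76 T
41718.6 − 11445 = 1256.22 T
T = 30273.6 / 1256.22 = 24.10 °C

T_f = 24.1 °C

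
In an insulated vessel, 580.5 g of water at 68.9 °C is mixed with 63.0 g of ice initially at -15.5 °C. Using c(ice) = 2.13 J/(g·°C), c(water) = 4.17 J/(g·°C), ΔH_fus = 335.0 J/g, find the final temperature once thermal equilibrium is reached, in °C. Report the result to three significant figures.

T_f = 53.5 °C

Heat to bring ice to 0 °C and melt it: q₁ = 63.0×2.13×15.5 + 63.0×335.0 = 23185 J
Heat the water can supply cooling to 0 °C: 580.5×4.17×68.9 = 166785 J > q₁, so all ice melts.
Energy balance: 580.5×4.17×(68.9 − T) = 23185 + 63.0×4.17×(T − 0)
2420.685(68.9 − T) = 23185 + 262.71 T
166785 − 23185 = 2683.395 T
T = 143600 / 2683.395 = 53.51 °C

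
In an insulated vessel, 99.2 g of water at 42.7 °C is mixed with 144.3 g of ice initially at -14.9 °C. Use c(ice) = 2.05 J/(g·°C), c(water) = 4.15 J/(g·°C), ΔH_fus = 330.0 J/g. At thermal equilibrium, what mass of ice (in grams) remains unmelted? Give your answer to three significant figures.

m_ice remaining = 104 g

Heat to warm all ice to 0 °C: 144.3×2.05×14.9 = 4407.6 J
Heat released by water cooling to 0 °C: 99.2×4.15×42.7 = 17579 J
17579 J < 4407.6 + 144.3×330.0 = 52026.6 J, so not all ice melts; final T = 0 °C.
Heat left for melting: 17579 − 4407.6 = 13171.4 J
Mass melted = 13171.4 / 330.0 = 39.91 g
Ice remaining = 144.3 − 39.91 = 104.39 g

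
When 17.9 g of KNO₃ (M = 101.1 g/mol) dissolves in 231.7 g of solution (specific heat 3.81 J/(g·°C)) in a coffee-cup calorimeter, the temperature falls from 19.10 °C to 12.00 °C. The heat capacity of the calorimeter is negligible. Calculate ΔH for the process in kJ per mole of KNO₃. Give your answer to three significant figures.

ΔH = 35.4 kJ/mol

|ΔT| = |12.00 − 19.10| = 7.10 °C
|q_surr| = (231.7 × 3.81) × 7.10 = 882.777 × 7.10 = 6268 J
n(KNO₃) = 17.9 / 101.1 = 0.1771 mol
Temperature fell, so q_rxn = +|q_surr| = 6.268 kJ
ΔH = q_rxn / n = 35.39 kJ/mol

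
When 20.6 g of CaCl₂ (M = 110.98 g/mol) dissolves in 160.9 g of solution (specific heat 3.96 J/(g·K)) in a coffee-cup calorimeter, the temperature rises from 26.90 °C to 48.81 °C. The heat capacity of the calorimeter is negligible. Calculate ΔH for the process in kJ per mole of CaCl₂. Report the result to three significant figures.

|ΔT| = |48.81 − 26.90| = 21.91 °C
|q_surr| = (160.9 × 3.96) × 21.91 = 637.164 × 21.91 = 13960 J
n(CaCl₂) = 20.6 / 110.98 = 0.1856 mol
Temperature rose, so q_rxn = −|q_surr| = -13.96 kJ
ΔH = q_rxn / n = -75.22 kJ/mol

ΔH = -75.2 kJ/mol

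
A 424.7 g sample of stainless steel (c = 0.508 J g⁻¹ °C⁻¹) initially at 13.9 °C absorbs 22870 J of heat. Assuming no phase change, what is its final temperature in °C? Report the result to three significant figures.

T_f = 120 °C

ΔT = q / (m c) = 22870 / (424.7 × 0.508) = 106.0 °C
T_f = 13.9 + 106.0 = 119.9 °C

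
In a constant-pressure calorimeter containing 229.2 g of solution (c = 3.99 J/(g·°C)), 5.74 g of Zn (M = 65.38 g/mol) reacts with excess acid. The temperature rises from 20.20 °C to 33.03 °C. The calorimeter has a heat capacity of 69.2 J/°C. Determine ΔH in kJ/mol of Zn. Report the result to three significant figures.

|ΔT| = |33.03 − 20.20| = 12.83 °C
|q_surr| = (229.2 × 3.99 + 69.2) × 12.83 = 983.708 × 12.83 = 12620 J
n(Zn) = 5.74 / 65.38 = 0.08779 mol
Temperature rose, so q_rxn = −|q_surr| = -12.62 kJ
ΔH = q_rxn / n = -143.8 kJ/mol

ΔH = -144 kJ/mol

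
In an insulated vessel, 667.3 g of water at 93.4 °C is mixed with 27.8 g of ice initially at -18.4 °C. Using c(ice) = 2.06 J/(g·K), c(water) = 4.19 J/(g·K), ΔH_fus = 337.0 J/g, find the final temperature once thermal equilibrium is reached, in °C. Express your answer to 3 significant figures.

T_f = 86.1 °C

Heat to bring ice to 0 °C and melt it: q₁ = 27.8×2.06×18.4 + 27.8×337.0 = 10422 J
Heat the water can supply cooling to 0 °C: 667.3×4.19×93.4 = 261145 J > q₁, so all ice melts.
Energy balance: 667.3×4.19×(93.4 − T) = 10422 + 27.8×4.19×(T − 0)
2795.987(93.4 − T) = 10422 + 116.482 T
261145 − 10422 = 2912.469 T
T = 250723 / 2912.469 = 86.09 °C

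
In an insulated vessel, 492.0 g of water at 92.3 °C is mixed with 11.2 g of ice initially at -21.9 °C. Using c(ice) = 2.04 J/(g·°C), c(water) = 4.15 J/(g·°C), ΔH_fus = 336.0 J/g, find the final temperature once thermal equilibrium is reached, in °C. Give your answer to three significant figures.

T_f = 88.2 °C

Heat to bring ice to 0 °C and melt it: q₁ = 11.2×2.04×21.9 + 11.2×336.0 = 4263.6 J
Heat the water can supply cooling to 0 °C: 492.0×4.15×92.3 = 188458 J > q₁, so all ice melts.
Energy balance: 492.0×4.15×(92.3 − T) = 4263.6 + 11.2×4.15×(T − 0)
2041.8(92.3 − T) = 4263.6 + 46.48 T
188458 − 4263.6 = 2088.28 T
T = 184194.4 / 2088.28 = 88.20 °C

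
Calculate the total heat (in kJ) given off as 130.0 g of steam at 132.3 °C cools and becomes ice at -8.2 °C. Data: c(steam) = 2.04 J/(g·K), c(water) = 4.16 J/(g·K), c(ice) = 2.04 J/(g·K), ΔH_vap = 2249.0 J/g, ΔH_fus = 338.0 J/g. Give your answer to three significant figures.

q = 401 kJ

q1 (cool steam 132.3→100 °C): 130.0 × 2.04 × 32.3 = 8566 J
q2 (condense at 100 °C): 130.0 × 2249.0 = 292370 J
q3 (cool water 100→0 °C): 130.0 × 4.16 × 100.0 = 54080 J
q4 (freeze at 0 °C): 130.0 × 338.0 = 43940 J
q5 (cool ice 0→-8.2 °C): 130.0 × 2.04 × 8.2 = 2175 J
Total: 8566 + 292370 + 54080 + 43940 + 2175 = 401131 J = 401 kJ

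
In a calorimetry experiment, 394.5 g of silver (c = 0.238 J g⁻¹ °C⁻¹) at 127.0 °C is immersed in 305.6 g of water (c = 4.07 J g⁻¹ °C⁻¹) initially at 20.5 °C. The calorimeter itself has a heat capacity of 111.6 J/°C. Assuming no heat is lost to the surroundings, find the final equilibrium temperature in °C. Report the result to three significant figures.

T_f = 27.4 °C

Heat lost by silver = heat gained by water + calorimeter.
(394.5)(0.238)(127.0 − T) = [(305.6)(4.07) + 111.6](T − 20.5)
93.891 (127.0 − T) = 1355.392 (T − 20.5)
11924 − 93.891 T = 1355.392 T − 27786
39710 = 1449.283 T
T = 27.40 °C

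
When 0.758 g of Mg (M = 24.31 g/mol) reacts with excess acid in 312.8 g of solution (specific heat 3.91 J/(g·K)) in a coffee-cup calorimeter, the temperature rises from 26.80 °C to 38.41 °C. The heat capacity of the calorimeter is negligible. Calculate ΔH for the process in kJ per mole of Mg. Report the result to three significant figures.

ΔH = -455 kJ/mol

|ΔT| = |38.41 − 26.80| = 11.61 °C
|q_surr| = (312.8 × 3.91) × 11.61 = 1223.048 × 11.61 = 14200 J
n(Mg) = 0.758 / 24.31 = 0.03118 mol
Temperature rose, so q_rxn = −|q_surr| = -14.20 kJ
ΔH = q_rxn / n = -455.4 kJ/mol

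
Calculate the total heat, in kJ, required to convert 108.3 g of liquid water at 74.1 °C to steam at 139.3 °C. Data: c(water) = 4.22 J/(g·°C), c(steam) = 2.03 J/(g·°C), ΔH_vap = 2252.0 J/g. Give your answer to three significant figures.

q1 (heat water 74.1→100.0 °C): 108.3 × 4.22 × 25.9 = 11837 J
q2 (vaporize at 100 °C): 108.3 × 2252.0 = 243892 J
q3 (heat steam 100.0→139.3 °C): 108.3 × 2.03 × 39.3 = 8640 J
Total: 11837 + 243892 + 8640 = 264369 J = 264 kJ

q = 264 kJ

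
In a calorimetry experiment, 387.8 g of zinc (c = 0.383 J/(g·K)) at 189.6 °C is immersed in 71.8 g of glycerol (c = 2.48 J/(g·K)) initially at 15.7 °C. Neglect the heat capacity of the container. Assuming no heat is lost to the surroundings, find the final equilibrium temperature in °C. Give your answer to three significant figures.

Heat lost by zinc = heat gained by glycerol.
(387.8)(0.383)(189.6 − T) = (71.8)(2.48)(T − 15.7)
148.5274 (189.6 − T) = 178.064 (T − 15.7)
28161 − 148.5274 T = 178.064 T − 2795.6
30956.6 = 326.5914 T
T = 94.79 °C

T_f = 94.8 °C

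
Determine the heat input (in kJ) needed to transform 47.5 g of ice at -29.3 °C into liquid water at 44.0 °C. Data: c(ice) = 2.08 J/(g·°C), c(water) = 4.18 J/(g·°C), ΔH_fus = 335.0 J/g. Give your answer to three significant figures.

q1 (heat ice -29.3→0.0 °C): 47.5 × 2.08 × 29.3 = 2895 J
q2 (melt at 0 °C): 47.5 × 335.0 = 15913 J
q3 (heat water 0.0→44.0 °C): 47.5 × 4.18 × 44.0 = 8736 J
Total: 2895 + 15913 + 8736 = 27544 J = 27.5 kJ

q = 27.5 kJ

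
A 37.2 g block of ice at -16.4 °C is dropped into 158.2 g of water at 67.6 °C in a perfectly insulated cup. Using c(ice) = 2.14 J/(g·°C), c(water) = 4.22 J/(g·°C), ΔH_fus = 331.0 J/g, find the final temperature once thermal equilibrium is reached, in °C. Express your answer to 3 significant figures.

T_f = 38.2 °C

Heat to bring ice to 0 °C and melt it: q₁ = 37.2×2.14×16.4 + 37.2×331.0 = 13619 J
Heat the water can supply cooling to 0 °C: 158.2×4.22×67.6 = 45130.0 J > q₁, so all ice melts.
Energy balance: 158.2×4.22×(67.6 − T) = 13619 + 37.2×4.22×(T − 0)
667.604(67.6 − T) = 13619 + 156.984 T
45130.0 − 13619 = 824.588 T
T = 31511.0 / 824.588 = 38.21 °C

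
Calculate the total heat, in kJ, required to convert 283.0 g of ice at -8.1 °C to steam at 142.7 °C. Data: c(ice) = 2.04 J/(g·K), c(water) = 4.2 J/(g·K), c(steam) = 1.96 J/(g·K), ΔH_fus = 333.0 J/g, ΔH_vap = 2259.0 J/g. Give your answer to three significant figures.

q = 881 kJ

q1 (heat ice -8.1→0.0 °C): 283.0 × 2.04 × 8.1 = 4676 J
q2 (melt at 0 °C): 283.0 × 333.0 = 94239 J
q3 (heat water 0.0→100.0 °C): 283.0 × 4.2 × 100.0 = 118860 J
q4 (vaporize at 100 °C): 283.0 × 2259.0 = 639297 J
q5 (heat steam 100.0→142.7 °C): 283.0 × 1.96 × 42.7 = 23685 J
Total: 4676 + 94239 + 118860 + 639297 + 23685 = 880757 J = 881 kJ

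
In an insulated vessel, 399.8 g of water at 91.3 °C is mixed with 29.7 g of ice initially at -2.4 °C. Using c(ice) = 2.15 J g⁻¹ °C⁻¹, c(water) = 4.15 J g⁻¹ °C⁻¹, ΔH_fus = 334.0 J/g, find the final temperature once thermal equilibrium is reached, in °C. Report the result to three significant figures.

T_f = 79.3 °C

Heat to bring ice to 0 °C and melt it: q₁ = 29.7×2.15×2.4 + 29.7×334.0 = 10073 J
Heat the water can supply cooling to 0 °C: 399.8×4.15×91.3 = 151482 J > q₁, so all ice melts.
Energy balance: 399.8×4.15×(91.3 − T) = 10073 + 29.7×4.15×(T − 0)
1659.17(91.3 − T) = 10073 + 123.255 T
151482 − 10073 = 1782.425 T
T = 141409 / 1782.425 = 79.34 °C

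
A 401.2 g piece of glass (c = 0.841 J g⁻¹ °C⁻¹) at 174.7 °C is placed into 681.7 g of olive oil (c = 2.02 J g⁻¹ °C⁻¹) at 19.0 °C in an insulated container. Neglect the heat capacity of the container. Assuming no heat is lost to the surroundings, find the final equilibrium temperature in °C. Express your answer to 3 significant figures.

T_f = 49.6 °C

Heat lost by glass = heat gained by olive oil.
(401.2)(0.841)(174.7 − T) = (681.7)(2.02)(T − 19.0)
337.4092 (174.7 − T) = 1377.034 (T − 19.0)
58945 − 337.4092 T = 1377.034 T − 26164
85109 = 1714.4432 T
T = 49.64 °C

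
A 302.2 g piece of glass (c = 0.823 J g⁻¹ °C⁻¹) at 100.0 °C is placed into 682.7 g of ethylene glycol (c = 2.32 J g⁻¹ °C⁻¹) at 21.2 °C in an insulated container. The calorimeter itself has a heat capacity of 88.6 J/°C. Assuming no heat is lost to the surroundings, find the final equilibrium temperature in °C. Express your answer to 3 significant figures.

T_f = 31.4 °C

Heat lost by glass = heat gained by ethylene glycol + calorimeter.
(302.2)(0.823)(100.0 − T) = [(682.7)(2.32) + 88.6](T − 21.2)
248.7106 (100.0 − T) = 1672.464 (T − 21.2)
24871 − 248.7106 T = 1672.464 T − 35456
60327 = 1921.1746 T
T = 31.40 °C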